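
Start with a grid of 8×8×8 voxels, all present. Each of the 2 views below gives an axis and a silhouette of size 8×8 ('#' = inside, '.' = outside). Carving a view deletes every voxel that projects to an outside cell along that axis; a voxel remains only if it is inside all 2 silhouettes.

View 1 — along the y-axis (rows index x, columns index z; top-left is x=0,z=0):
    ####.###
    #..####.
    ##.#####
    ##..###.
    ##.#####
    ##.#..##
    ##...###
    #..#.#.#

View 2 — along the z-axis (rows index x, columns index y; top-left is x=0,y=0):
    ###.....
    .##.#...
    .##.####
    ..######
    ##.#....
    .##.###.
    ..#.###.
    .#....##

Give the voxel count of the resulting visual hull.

186 voxels

initial block: 8^3 = 512
  1. axis=1 (XZ plane), |mask|=45  ⇒  voxels=360
  2. axis=2 (XY plane), |mask|=33  ⇒  voxels=186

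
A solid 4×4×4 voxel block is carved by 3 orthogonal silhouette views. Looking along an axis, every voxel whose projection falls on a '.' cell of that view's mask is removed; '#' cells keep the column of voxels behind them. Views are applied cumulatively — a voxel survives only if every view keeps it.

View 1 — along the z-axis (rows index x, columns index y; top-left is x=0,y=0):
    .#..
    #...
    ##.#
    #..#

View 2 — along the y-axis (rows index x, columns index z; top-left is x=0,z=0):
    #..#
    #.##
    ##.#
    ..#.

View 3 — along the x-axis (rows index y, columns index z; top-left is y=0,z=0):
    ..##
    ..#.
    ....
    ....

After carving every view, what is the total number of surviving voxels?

start: 4×4×4 = 64 voxels
after view 1 [z-axis, 7 of 16 cells solid] → remaining = 28
after view 2 [y-axis, 9 of 16 cells solid] → remaining = 16
after view 3 [x-axis, 3 of 16 cells solid] → remaining = 4

4 voxels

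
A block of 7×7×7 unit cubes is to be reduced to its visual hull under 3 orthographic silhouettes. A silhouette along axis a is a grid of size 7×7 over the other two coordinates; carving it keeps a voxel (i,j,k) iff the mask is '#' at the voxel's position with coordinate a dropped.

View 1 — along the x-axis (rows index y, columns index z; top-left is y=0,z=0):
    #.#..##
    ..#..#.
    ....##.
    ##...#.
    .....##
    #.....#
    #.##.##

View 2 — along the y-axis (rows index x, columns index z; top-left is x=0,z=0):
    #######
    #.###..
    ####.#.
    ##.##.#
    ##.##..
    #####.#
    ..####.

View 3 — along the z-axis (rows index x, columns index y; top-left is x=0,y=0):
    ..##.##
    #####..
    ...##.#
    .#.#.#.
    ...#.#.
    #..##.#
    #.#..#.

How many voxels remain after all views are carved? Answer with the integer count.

before carving: 343 voxels (7×7×7)
after view 1 [x-axis, 20 of 49 cells solid] → remaining = 140
after view 2 [y-axis, 35 of 49 cells solid] → remaining = 87
after view 3 [z-axis, 24 of 49 cells solid] → remaining = 46

voxel count = 46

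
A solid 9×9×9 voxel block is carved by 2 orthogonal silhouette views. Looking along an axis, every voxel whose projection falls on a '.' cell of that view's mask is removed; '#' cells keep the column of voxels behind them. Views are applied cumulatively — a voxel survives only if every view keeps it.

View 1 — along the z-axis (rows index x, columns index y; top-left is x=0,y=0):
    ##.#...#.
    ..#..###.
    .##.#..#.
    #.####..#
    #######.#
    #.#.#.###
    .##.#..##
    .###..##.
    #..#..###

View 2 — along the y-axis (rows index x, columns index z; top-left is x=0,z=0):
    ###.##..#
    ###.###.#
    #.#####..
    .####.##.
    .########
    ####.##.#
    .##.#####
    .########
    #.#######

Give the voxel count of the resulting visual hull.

full grid |V| = 729
  1. axis=2 (XY plane), |mask|=47  ⇒  voxels=423
  2. axis=1 (XZ plane), |mask|=63  ⇒  voxels=333

remaining voxels: 333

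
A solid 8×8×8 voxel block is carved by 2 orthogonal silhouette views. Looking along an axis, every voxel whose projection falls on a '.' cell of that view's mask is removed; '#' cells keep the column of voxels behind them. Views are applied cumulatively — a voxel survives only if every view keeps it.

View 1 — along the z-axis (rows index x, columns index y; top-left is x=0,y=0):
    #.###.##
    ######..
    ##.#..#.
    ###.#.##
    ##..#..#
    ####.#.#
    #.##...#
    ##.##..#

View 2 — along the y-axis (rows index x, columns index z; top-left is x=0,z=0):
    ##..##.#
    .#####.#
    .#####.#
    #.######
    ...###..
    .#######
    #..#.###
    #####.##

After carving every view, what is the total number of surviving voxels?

remaining voxels: 241

initial block: 8^3 = 512
  1. axis=2 (XY plane), |mask|=41  ⇒  voxels=328
  2. axis=1 (XZ plane), |mask|=46  ⇒  voxels=241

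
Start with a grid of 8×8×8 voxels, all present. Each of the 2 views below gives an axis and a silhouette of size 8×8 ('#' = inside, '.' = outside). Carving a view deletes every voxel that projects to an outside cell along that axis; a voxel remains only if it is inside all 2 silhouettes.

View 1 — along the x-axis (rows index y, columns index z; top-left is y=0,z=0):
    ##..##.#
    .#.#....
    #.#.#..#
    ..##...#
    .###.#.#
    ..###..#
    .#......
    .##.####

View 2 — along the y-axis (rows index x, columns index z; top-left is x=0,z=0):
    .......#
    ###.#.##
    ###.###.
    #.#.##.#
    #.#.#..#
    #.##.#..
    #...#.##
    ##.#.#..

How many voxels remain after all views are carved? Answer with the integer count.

127 voxels

initial block: 8^3 = 512
[1] x-view keeps 30 columns → grid now 240
[2] y-view keeps 34 columns → grid now 127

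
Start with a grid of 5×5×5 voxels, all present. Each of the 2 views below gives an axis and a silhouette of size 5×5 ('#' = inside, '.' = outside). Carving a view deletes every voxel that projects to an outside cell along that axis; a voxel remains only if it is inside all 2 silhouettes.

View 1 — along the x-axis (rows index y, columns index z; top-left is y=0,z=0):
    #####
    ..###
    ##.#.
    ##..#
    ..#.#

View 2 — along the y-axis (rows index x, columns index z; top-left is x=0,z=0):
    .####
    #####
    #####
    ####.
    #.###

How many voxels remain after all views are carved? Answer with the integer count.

before carving: 125 voxels (5×5×5)
  1. axis=0 (YZ plane), |mask|=16  ⇒  voxels=80
  2. axis=1 (XZ plane), |mask|=22  ⇒  voxels=70

voxel count = 70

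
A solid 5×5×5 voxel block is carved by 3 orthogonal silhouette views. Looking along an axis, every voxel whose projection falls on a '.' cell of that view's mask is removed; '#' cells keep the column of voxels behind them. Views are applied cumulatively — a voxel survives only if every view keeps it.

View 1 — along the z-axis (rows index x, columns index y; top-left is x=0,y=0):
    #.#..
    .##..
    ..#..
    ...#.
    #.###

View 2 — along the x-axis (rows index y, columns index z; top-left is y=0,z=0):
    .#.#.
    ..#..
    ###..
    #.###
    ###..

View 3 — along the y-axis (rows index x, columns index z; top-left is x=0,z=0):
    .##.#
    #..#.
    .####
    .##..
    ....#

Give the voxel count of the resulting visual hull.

full grid |V| = 125
  1. axis=2 (XY plane), |mask|=10  ⇒  voxels=50
  2. axis=0 (YZ plane), |mask|=13  ⇒  voxels=28
  3. axis=1 (XZ plane), |mask|=12  ⇒  voxels=8

voxel count = 8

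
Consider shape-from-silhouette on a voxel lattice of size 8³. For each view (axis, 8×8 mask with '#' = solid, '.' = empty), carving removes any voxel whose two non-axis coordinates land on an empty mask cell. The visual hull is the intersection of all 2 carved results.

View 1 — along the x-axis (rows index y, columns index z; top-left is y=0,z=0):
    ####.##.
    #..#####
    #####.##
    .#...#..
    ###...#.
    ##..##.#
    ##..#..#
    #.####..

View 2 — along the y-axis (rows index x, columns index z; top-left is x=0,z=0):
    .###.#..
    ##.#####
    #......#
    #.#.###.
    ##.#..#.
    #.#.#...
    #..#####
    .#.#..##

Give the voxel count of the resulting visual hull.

before carving: 512 voxels (8×8×8)
carve view 1 (along x, YZ-mask fill 39/64): 312 voxels remain
carve view 2 (along y, XZ-mask fill 35/64): 174 voxels remain

174 voxels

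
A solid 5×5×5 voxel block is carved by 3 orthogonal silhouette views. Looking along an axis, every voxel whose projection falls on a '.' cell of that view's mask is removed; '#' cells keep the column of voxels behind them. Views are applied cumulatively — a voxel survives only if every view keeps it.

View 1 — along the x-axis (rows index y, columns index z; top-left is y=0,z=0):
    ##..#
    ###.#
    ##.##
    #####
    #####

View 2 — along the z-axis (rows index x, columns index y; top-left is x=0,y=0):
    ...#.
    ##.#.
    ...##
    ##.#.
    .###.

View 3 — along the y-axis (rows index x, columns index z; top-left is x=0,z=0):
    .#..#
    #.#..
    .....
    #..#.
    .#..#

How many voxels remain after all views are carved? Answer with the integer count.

full grid |V| = 125
after view 1 [x-axis, 21 of 25 cells solid] → remaining = 105
after view 2 [z-axis, 12 of 25 cells solid] → remaining = 52
after view 3 [y-axis, 8 of 25 cells solid] → remaining = 17

voxel count = 17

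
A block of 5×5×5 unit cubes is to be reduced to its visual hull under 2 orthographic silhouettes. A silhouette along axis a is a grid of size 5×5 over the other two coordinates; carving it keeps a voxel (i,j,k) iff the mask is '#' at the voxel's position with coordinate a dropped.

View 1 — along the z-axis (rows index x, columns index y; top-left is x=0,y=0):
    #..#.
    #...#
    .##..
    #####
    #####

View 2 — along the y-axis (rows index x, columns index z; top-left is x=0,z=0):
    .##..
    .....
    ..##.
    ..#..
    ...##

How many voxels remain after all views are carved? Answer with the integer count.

initial block: 5^3 = 125
  1. axis=2 (XY plane), |mask|=16  ⇒  voxels=80
  2. axis=1 (XZ plane), |mask|=7  ⇒  voxels=23

remaining voxels: 23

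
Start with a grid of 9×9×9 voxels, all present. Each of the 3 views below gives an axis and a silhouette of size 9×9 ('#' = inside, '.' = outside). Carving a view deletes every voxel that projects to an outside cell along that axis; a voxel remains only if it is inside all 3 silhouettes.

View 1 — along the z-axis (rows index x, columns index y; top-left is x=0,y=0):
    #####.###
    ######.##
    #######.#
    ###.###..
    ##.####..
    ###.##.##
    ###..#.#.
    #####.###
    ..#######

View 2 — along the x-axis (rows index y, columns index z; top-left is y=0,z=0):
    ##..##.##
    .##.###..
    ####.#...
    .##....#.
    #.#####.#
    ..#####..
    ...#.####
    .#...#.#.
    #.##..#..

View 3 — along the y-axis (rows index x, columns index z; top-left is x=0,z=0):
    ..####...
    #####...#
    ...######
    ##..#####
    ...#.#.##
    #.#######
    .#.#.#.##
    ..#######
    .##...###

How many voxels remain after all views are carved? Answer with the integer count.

remaining voxels: 199

initial block: 9^3 = 729
V1 z: intersect with XY mask (63 set) -- 567 left
V2 x: intersect with YZ mask (43 set) -- 309 left
V3 y: intersect with XZ mask (52 set) -- 199 left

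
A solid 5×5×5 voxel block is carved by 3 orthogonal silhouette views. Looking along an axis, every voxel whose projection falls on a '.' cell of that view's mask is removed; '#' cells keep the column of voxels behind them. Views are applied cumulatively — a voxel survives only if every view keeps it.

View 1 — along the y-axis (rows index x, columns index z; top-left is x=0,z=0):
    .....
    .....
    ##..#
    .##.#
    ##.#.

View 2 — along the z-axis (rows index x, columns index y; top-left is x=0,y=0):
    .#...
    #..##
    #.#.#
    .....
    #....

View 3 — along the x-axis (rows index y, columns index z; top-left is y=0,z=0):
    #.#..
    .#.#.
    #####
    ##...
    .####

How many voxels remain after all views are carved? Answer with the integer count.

before carving: 125 voxels (5×5×5)
[1] y-view keeps 9 columns → grid now 45
[2] z-view keeps 8 columns → grid now 12
[3] x-view keeps 15 columns → grid now 7

remaining voxels: 7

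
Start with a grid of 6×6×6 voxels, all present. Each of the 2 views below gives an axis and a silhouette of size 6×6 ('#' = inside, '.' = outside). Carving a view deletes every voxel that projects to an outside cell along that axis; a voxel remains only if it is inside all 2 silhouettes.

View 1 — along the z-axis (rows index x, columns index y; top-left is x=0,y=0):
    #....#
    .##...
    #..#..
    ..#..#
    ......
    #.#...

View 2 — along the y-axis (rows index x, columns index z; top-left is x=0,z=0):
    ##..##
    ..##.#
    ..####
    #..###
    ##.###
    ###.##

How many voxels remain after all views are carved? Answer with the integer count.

initial block: 6^3 = 216
  1. axis=2 (XY plane), |mask|=10  ⇒  voxels=60
  2. axis=1 (XZ plane), |mask|=25  ⇒  voxels=40

40 voxels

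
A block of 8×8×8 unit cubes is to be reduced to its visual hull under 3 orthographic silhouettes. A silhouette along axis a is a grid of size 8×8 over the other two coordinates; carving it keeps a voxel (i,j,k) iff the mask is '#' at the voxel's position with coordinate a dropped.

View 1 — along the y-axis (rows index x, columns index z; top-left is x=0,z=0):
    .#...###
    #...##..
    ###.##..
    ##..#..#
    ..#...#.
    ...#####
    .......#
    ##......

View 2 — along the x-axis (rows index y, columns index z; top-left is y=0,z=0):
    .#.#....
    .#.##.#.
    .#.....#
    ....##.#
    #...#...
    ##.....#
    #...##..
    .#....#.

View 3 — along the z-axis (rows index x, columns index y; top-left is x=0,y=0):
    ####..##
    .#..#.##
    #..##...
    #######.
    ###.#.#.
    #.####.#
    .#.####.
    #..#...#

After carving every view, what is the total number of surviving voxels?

before carving: 512 voxels (8×8×8)
after view 1 [y-axis, 26 of 64 cells solid] → remaining = 208
after view 2 [x-axis, 21 of 64 cells solid] → remaining = 76
after view 3 [z-axis, 39 of 64 cells solid] → remaining = 48

48 voxels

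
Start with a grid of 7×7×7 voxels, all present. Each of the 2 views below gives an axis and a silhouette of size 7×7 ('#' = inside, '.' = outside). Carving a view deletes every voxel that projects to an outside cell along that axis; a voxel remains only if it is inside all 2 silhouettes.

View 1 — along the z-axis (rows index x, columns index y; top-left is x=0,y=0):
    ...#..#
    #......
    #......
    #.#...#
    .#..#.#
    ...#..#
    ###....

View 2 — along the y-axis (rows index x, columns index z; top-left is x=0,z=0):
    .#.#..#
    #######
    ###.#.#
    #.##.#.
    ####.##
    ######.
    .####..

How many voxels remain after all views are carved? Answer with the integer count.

|visual hull| = 72

initial block: 7^3 = 343
carve view 1 (along z, XY-mask fill 15/49): 105 voxels remain
carve view 2 (along y, XZ-mask fill 35/49): 72 voxels remain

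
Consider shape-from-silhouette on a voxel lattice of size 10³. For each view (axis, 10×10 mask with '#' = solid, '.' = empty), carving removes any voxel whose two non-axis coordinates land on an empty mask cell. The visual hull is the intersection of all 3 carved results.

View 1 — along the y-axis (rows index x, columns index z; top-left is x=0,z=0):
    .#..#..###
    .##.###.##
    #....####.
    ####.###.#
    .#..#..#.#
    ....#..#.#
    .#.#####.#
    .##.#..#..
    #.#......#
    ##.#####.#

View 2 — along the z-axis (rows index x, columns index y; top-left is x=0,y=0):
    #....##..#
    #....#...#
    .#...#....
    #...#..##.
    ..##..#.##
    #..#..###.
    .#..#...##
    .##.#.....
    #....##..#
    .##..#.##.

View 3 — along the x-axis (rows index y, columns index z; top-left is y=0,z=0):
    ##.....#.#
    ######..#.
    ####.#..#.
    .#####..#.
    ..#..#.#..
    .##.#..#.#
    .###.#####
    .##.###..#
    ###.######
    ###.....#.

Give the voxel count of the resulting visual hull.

119 voxels

full grid |V| = 1000
carve view 1 (along y, XZ-mask fill 54/100): 540 voxels remain
carve view 2 (along z, XY-mask fill 39/100): 210 voxels remain
carve view 3 (along x, YZ-mask fill 58/100): 119 voxels remain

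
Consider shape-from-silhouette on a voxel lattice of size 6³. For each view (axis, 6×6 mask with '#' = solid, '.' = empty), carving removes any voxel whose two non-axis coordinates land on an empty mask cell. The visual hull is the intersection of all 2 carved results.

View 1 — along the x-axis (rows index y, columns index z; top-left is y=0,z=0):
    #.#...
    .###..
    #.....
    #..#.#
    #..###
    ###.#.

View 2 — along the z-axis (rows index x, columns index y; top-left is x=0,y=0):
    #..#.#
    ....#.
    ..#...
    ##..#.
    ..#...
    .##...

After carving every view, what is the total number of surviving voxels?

initial block: 6^3 = 216
  1. axis=0 (YZ plane), |mask|=17  ⇒  voxels=102
  2. axis=2 (XY plane), |mask|=11  ⇒  voxels=28

remaining voxels: 28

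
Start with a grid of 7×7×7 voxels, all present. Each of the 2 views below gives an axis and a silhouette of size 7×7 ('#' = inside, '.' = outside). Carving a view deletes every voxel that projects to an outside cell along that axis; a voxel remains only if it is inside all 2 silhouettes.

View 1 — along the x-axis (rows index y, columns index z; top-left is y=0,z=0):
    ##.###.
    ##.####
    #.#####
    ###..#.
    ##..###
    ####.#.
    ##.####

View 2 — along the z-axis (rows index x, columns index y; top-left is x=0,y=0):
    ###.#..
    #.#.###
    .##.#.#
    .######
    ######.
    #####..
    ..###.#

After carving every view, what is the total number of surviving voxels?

182 voxels

initial block: 7^3 = 343
[1] x-view keeps 37 columns → grid now 259
[2] z-view keeps 34 columns → grid now 182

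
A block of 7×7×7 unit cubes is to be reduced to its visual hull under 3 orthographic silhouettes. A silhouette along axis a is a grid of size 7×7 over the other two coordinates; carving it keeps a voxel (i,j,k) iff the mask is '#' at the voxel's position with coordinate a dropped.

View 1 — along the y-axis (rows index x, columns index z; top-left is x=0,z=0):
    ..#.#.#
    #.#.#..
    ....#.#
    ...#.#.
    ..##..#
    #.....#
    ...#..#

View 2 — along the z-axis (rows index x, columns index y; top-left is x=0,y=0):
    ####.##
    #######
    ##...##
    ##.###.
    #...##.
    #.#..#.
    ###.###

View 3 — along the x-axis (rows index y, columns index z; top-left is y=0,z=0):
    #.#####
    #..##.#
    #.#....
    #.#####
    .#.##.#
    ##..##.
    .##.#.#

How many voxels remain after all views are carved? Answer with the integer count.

remaining voxels: 58

full grid |V| = 343
carve view 1 (along y, XZ-mask fill 17/49): 119 voxels remain
carve view 2 (along z, XY-mask fill 34/49): 84 voxels remain
carve view 3 (along x, YZ-mask fill 30/49): 58 voxels remain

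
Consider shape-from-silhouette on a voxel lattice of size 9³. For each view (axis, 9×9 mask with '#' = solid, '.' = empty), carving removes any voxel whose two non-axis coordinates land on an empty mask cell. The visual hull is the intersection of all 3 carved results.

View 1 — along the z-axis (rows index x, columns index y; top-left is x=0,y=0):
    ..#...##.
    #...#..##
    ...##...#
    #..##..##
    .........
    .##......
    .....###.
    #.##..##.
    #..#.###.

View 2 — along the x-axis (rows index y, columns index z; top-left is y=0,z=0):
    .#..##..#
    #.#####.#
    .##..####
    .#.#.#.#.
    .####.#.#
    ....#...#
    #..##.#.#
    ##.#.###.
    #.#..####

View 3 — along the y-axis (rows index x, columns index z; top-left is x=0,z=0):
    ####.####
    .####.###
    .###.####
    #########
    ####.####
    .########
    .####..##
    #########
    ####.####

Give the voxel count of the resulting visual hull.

start: 9×9×9 = 729 voxels
step 1: project along z, AND mask (30/81) → |grid| = 270
step 2: project along x, AND mask (46/81) → |grid| = 153
step 3: project along y, AND mask (70/81) → |grid| = 136

remaining voxels: 136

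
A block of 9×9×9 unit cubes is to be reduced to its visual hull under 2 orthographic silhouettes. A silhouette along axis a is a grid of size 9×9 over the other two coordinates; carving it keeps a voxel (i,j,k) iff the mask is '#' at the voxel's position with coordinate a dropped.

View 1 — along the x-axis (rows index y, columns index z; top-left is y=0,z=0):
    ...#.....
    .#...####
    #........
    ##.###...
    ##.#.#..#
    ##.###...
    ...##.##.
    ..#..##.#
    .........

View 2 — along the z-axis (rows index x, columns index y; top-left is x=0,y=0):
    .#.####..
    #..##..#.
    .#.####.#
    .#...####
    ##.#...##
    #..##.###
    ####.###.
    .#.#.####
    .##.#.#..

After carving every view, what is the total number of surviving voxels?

remaining voxels: 178

full grid |V| = 729
after view 1 [x-axis, 30 of 81 cells solid] → remaining = 270
after view 2 [z-axis, 48 of 81 cells solid] → remaining = 178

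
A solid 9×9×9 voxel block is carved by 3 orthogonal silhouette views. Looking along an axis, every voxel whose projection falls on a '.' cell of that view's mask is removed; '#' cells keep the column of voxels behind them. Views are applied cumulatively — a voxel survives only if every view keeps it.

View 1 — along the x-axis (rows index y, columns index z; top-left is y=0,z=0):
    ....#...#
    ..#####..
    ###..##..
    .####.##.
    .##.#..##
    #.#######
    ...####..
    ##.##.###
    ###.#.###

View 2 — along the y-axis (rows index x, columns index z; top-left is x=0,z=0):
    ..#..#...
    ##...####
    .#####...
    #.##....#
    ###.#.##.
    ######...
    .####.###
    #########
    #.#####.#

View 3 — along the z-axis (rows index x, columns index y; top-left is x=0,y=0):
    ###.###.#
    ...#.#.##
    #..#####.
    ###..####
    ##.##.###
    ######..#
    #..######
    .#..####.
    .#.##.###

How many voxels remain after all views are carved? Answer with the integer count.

start: 9×9×9 = 729 voxels
  1. axis=0 (YZ plane), |mask|=49  ⇒  voxels=441
  2. axis=1 (XZ plane), |mask|=52  ⇒  voxels=284
  3. axis=2 (XY plane), |mask|=56  ⇒  voxels=201

remaining voxels: 201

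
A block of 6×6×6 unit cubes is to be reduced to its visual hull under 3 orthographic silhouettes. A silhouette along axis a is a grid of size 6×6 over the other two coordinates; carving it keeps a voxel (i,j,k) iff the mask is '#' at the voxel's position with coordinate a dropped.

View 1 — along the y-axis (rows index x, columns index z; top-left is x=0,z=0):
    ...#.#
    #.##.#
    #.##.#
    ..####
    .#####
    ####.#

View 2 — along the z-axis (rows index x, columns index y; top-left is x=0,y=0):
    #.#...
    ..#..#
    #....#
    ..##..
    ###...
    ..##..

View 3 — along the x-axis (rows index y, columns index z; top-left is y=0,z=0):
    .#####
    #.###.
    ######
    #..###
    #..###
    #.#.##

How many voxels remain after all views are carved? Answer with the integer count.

full grid |V| = 216
after view 1 [y-axis, 24 of 36 cells solid] → remaining = 144
after view 2 [z-axis, 13 of 36 cells solid] → remaining = 53
after view 3 [x-axis, 27 of 36 cells solid] → remaining = 45

voxel count = 45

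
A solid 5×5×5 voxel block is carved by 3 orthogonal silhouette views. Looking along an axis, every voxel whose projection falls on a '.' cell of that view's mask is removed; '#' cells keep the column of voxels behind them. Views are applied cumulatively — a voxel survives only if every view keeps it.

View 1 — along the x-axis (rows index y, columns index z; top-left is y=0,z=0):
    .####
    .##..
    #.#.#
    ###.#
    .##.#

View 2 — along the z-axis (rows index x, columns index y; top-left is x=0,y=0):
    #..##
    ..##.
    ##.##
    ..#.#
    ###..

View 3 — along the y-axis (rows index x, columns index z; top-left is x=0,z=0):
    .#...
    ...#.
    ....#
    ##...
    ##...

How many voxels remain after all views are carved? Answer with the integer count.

full grid |V| = 125
carve view 1 (along x, YZ-mask fill 16/25): 80 voxels remain
carve view 2 (along z, XY-mask fill 14/25): 46 voxels remain
carve view 3 (along y, XZ-mask fill 7/25): 11 voxels remain

voxel count = 11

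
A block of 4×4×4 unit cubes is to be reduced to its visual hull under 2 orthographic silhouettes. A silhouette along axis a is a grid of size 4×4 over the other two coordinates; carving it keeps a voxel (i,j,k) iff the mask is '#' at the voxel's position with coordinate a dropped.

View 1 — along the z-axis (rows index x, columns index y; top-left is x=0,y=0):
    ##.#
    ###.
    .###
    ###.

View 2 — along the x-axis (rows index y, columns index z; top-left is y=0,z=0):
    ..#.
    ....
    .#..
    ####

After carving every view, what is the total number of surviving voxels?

voxel count = 14

before carving: 64 voxels (4×4×4)
after view 1 [z-axis, 12 of 16 cells solid] → remaining = 48
after view 2 [x-axis, 6 of 16 cells solid] → remaining = 14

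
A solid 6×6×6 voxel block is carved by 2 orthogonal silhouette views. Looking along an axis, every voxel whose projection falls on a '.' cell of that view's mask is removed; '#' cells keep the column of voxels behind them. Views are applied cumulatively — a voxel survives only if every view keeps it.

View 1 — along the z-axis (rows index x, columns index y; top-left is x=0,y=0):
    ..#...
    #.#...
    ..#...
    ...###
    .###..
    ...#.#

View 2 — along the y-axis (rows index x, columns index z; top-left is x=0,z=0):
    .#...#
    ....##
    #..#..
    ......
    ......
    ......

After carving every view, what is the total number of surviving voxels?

voxel count = 8

before carving: 216 voxels (6×6×6)
V1 z: intersect with XY mask (12 set) -- 72 left
V2 y: intersect with XZ mask (6 set) -- 8 left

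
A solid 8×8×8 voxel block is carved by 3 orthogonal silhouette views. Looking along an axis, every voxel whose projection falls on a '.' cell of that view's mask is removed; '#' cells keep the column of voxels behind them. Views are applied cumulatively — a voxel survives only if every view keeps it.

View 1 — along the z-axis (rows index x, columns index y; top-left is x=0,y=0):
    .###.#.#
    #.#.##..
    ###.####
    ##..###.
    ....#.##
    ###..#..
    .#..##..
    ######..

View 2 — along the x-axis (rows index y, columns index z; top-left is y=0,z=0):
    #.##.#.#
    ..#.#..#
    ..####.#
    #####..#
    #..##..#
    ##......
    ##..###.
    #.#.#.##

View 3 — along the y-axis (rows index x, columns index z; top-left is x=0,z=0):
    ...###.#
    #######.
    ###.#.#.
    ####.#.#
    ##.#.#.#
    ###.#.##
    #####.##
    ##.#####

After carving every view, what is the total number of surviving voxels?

|visual hull| = 106

initial block: 8^3 = 512
[1] z-view keeps 37 columns → grid now 296
[2] x-view keeps 35 columns → grid now 148
[3] y-view keeps 47 columns → grid now 106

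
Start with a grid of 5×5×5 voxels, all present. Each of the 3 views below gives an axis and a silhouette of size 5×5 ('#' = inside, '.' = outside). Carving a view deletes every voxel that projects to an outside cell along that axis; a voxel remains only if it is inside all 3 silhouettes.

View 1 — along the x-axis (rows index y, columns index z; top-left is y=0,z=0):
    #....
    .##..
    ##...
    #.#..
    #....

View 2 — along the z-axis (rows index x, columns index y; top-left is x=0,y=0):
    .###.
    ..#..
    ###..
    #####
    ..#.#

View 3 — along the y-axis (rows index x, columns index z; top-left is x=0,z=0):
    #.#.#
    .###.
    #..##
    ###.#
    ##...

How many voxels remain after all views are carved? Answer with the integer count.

before carving: 125 voxels (5×5×5)
  1. axis=0 (YZ plane), |mask|=8  ⇒  voxels=40
  2. axis=2 (XY plane), |mask|=14  ⇒  voxels=24
  3. axis=1 (XZ plane), |mask|=15  ⇒  voxels=18

remaining voxels: 18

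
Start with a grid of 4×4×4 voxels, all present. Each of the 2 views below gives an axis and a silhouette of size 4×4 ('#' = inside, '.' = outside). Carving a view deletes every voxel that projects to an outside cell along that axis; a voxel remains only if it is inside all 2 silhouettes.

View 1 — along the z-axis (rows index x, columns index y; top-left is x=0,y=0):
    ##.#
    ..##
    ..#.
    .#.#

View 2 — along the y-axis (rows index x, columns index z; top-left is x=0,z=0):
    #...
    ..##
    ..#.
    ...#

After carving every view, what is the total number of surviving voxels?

before carving: 64 voxels (4×4×4)
step 1: project along z, AND mask (8/16) → |grid| = 32
step 2: project along y, AND mask (5/16) → |grid| = 10

remaining voxels: 10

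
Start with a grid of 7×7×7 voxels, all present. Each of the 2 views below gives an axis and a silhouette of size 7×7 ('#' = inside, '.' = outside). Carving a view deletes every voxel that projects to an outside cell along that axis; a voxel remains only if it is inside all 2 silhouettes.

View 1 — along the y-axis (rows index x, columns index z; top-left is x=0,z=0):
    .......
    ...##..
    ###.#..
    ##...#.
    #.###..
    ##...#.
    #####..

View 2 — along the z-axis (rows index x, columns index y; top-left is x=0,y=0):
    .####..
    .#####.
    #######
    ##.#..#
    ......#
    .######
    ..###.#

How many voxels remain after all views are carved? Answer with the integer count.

full grid |V| = 343
  1. axis=1 (XZ plane), |mask|=21  ⇒  voxels=147
  2. axis=2 (XY plane), |mask|=31  ⇒  voxels=92

voxel count = 92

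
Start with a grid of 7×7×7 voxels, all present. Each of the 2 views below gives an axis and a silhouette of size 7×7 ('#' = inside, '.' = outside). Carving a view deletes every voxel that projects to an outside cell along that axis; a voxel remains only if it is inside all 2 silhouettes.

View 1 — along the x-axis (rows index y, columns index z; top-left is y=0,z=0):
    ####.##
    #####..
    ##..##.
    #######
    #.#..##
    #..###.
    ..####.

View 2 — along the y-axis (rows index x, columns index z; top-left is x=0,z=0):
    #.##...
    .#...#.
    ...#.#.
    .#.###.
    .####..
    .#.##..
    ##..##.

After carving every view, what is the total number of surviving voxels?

full grid |V| = 343
[1] x-view keeps 34 columns → grid now 238
[2] y-view keeps 22 columns → grid now 111

111 voxels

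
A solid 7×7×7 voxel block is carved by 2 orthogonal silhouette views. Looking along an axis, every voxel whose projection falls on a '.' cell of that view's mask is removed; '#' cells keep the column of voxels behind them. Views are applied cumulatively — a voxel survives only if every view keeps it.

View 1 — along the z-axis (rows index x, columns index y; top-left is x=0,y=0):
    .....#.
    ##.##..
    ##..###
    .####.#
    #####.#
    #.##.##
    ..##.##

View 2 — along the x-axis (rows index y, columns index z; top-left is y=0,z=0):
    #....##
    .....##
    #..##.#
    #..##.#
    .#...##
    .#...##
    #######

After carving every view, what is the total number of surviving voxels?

|visual hull| = 115

full grid |V| = 343
carve view 1 (along z, XY-mask fill 30/49): 210 voxels remain
carve view 2 (along x, YZ-mask fill 26/49): 115 voxels remain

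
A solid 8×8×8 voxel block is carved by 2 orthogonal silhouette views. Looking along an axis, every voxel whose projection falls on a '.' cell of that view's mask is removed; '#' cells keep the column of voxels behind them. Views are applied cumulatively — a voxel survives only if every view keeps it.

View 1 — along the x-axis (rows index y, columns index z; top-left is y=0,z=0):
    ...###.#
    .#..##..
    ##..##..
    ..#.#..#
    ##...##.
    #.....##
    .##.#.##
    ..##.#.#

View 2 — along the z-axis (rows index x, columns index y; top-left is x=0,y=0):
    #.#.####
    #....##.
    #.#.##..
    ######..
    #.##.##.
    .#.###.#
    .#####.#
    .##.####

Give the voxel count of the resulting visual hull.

initial block: 8^3 = 512
  1. axis=0 (YZ plane), |mask|=30  ⇒  voxels=240
  2. axis=2 (XY plane), |mask|=41  ⇒  voxels=152

remaining voxels: 152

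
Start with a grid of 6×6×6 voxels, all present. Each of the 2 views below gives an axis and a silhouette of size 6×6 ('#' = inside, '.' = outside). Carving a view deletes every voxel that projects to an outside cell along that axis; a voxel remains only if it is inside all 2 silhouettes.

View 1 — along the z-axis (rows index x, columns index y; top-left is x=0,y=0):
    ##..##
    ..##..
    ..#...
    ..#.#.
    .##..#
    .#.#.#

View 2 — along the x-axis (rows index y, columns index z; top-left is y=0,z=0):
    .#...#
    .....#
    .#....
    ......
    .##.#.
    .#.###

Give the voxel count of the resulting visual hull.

27 voxels

full grid |V| = 216
step 1: project along z, AND mask (15/36) → |grid| = 90
step 2: project along x, AND mask (11/36) → |grid| = 27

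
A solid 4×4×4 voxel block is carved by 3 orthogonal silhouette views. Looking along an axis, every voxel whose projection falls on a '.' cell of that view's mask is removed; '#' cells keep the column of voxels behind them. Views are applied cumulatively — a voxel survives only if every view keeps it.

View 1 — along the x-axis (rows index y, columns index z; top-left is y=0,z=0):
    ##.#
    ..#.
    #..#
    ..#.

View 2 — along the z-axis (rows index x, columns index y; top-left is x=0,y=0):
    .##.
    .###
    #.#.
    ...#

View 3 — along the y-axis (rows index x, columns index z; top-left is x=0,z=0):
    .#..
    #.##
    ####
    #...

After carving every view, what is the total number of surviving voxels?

initial block: 4^3 = 64
step 1: project along x, AND mask (7/16) → |grid| = 28
step 2: project along z, AND mask (8/16) → |grid| = 13
step 3: project along y, AND mask (9/16) → |grid| = 9

remaining voxels: 9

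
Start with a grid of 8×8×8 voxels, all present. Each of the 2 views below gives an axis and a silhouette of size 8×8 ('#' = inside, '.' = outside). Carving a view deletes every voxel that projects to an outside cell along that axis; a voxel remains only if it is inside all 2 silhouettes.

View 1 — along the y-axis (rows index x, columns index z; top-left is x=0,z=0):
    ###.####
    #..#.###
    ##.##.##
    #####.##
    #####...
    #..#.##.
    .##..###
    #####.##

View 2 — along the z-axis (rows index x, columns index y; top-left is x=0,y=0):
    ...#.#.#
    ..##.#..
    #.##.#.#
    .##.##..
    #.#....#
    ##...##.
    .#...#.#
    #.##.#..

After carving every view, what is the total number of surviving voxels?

start: 8×8×8 = 512 voxels
  1. axis=1 (XZ plane), |mask|=46  ⇒  voxels=368
  2. axis=2 (XY plane), |mask|=29  ⇒  voxels=168

remaining voxels: 168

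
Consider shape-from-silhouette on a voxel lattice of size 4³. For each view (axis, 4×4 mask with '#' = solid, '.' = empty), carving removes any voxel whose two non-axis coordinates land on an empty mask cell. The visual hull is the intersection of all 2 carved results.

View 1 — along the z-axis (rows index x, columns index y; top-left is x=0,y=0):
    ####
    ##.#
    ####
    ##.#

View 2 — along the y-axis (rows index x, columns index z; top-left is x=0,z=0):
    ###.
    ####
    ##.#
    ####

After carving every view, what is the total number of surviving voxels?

before carving: 64 voxels (4×4×4)
step 1: project along z, AND mask (14/16) → |grid| = 56
step 2: project along y, AND mask (14/16) → |grid| = 48

voxel count = 48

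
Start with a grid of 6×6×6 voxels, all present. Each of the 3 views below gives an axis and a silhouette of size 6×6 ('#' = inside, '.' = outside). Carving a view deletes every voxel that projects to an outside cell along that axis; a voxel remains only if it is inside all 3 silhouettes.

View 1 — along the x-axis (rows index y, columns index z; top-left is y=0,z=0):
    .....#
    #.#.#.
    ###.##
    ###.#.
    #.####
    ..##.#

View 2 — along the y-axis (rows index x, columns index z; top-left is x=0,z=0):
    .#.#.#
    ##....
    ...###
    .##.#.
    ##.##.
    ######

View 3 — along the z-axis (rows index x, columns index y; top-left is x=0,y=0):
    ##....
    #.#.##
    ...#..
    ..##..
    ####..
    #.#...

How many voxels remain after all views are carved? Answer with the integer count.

full grid |V| = 216
after view 1 [x-axis, 21 of 36 cells solid] → remaining = 126
after view 2 [y-axis, 21 of 36 cells solid] → remaining = 68
after view 3 [z-axis, 15 of 36 cells solid] → remaining = 25

voxel count = 25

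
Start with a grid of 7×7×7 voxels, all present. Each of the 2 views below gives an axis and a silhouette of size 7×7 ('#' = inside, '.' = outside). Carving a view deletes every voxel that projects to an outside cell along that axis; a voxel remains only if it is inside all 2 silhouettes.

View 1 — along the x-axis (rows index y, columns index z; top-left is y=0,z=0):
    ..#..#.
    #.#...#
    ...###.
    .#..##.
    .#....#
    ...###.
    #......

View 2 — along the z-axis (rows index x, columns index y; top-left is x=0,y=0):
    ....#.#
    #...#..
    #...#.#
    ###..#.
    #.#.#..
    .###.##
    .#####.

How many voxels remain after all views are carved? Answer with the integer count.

57 voxels

initial block: 7^3 = 343
V1 x: intersect with YZ mask (17 set) -- 119 left
V2 z: intersect with XY mask (24 set) -- 57 left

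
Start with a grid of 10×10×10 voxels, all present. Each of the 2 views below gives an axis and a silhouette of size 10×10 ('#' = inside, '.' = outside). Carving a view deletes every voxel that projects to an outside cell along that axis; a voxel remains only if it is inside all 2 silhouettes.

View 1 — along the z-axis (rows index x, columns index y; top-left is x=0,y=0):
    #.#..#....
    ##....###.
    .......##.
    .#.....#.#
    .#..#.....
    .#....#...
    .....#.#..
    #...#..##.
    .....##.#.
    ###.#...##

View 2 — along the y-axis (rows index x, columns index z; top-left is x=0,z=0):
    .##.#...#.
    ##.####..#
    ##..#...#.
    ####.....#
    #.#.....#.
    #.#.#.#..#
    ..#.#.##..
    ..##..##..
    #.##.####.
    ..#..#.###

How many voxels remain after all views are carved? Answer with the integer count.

|visual hull| = 161

initial block: 10^3 = 1000
carve view 1 (along z, XY-mask fill 32/100): 320 voxels remain
carve view 2 (along y, XZ-mask fill 48/100): 161 voxels remain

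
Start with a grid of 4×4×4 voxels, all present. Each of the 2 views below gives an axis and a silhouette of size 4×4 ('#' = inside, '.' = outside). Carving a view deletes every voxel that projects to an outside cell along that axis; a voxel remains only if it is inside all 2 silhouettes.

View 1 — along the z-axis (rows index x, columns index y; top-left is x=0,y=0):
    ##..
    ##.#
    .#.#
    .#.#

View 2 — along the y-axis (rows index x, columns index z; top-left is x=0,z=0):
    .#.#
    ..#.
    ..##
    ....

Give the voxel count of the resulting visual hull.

remaining voxels: 11

initial block: 4^3 = 64
carve view 1 (along z, XY-mask fill 9/16): 36 voxels remain
carve view 2 (along y, XZ-mask fill 5/16): 11 voxels remain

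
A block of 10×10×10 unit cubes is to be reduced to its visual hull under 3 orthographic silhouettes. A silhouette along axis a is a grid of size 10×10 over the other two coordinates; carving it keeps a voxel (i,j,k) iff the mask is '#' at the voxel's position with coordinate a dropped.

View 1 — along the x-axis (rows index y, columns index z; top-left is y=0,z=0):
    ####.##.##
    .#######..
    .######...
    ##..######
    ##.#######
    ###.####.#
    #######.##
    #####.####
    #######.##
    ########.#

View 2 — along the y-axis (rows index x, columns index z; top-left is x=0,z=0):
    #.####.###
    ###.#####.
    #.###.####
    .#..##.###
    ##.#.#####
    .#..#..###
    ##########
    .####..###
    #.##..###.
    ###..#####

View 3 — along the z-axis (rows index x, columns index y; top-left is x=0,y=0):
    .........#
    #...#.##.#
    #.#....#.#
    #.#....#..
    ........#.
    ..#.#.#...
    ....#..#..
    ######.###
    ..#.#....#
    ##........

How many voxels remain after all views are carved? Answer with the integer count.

188 voxels

before carving: 1000 voxels (10×10×10)
[1] x-view keeps 82 columns → grid now 820
[2] y-view keeps 74 columns → grid now 591
[3] z-view keeps 33 columns → grid now 188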